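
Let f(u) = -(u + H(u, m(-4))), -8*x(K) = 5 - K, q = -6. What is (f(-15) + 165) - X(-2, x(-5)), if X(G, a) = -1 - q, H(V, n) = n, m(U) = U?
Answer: 179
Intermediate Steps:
x(K) = -5/8 + K/8 (x(K) = -(5 - K)/8 = -5/8 + K/8)
f(u) = 4 - u (f(u) = -(u - 4) = -(-4 + u) = 4 - u)
X(G, a) = 5 (X(G, a) = -1 - 1*(-6) = -1 + 6 = 5)
(f(-15) + 165) - X(-2, x(-5)) = ((4 - 1*(-15)) + 165) - 1*5 = ((4 + 15) + 165) - 5 = (19 + 165) - 5 = 184 - 5 = 179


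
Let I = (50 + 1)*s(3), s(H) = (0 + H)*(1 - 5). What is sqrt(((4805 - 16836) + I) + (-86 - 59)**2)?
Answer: sqrt(8382) ≈ 91.553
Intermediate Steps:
s(H) = -4*H (s(H) = H*(-4) = -4*H)
I = -612 (I = (50 + 1)*(-4*3) = 51*(-12) = -612)
sqrt(((4805 - 16836) + I) + (-86 - 59)**2) = sqrt(((4805 - 16836) - 612) + (-86 - 59)**2) = sqrt((-12031 - 612) + (-145)**2) = sqrt(-12643 + 21025) = sqrt(8382)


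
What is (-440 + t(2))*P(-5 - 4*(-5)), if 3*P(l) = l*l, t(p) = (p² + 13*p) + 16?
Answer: -29550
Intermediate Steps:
t(p) = 16 + p² + 13*p
P(l) = l²/3 (P(l) = (l*l)/3 = l²/3)
(-440 + t(2))*P(-5 - 4*(-5)) = (-440 + (16 + 2² + 13*2))*((-5 - 4*(-5))²/3) = (-440 + (16 + 4 + 26))*((-5 + 20)²/3) = (-440 + 46)*((⅓)*15²) = -394*225/3 = -394*75 = -29550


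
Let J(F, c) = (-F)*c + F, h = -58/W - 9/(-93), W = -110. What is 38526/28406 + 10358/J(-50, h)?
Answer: -25021314002/45520615 ≈ -549.67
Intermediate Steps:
h = 1064/1705 (h = -58/(-110) - 9/(-93) = -58*(-1/110) - 9*(-1/93) = 29/55 + 3/31 = 1064/1705 ≈ 0.62405)
J(F, c) = F - F*c (J(F, c) = -F*c + F = F - F*c)
38526/28406 + 10358/J(-50, h) = 38526/28406 + 10358/((-50*(1 - 1*1064/1705))) = 38526*(1/28406) + 10358/((-50*(1 - 1064/1705))) = 19263/14203 + 10358/((-50*641/1705)) = 19263/14203 + 10358/(-6410/341) = 19263/14203 + 10358*(-341/6410) = 19263/14203 - 1766039/3205 = -25021314002/45520615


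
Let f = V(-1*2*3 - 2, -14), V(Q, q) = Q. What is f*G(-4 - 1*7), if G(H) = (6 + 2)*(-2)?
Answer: 128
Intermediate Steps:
G(H) = -16 (G(H) = 8*(-2) = -16)
f = -8 (f = -1*2*3 - 2 = -2*3 - 2 = -6 - 2 = -8)
f*G(-4 - 1*7) = -8*(-16) = 128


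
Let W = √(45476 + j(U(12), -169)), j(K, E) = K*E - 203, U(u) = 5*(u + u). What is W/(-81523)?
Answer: -3*√2777/81523 ≈ -0.0019392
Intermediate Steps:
U(u) = 10*u (U(u) = 5*(2*u) = 10*u)
j(K, E) = -203 + E*K (j(K, E) = E*K - 203 = -203 + E*K)
W = 3*√2777 (W = √(45476 + (-203 - 1690*12)) = √(45476 + (-203 - 169*120)) = √(45476 + (-203 - 20280)) = √(45476 - 20483) = √24993 = 3*√2777 ≈ 158.09)
W/(-81523) = (3*√2777)/(-81523) = (3*√2777)*(-1/81523) = -3*√2777/81523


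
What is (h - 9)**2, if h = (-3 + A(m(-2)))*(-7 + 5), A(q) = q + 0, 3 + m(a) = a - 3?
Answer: 169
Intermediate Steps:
m(a) = -6 + a (m(a) = -3 + (a - 3) = -3 + (-3 + a) = -6 + a)
A(q) = q
h = 22 (h = (-3 + (-6 - 2))*(-7 + 5) = (-3 - 8)*(-2) = -11*(-2) = 22)
(h - 9)**2 = (22 - 9)**2 = 13**2 = 169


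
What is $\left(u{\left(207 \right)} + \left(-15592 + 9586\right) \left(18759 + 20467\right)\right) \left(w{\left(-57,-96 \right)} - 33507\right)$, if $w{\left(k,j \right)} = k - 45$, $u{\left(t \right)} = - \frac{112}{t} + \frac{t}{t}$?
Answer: $\frac{546341300918191}{69} \approx 7.918 \cdot 10^{12}$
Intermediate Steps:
$u{\left(t \right)} = 1 - \frac{112}{t}$ ($u{\left(t \right)} = - \frac{112}{t} + 1 = 1 - \frac{112}{t}$)
$w{\left(k,j \right)} = -45 + k$
$\left(u{\left(207 \right)} + \left(-15592 + 9586\right) \left(18759 + 20467\right)\right) \left(w{\left(-57,-96 \right)} - 33507\right) = \left(\frac{-112 + 207}{207} + \left(-15592 + 9586\right) \left(18759 + 20467\right)\right) \left(\left(-45 - 57\right) - 33507\right) = \left(\frac{1}{207} \cdot 95 - 235591356\right) \left(-102 - 33507\right) = \left(\frac{95}{207} - 235591356\right) \left(-33609\right) = \left(- \frac{48767410597}{207}\right) \left(-33609\right) = \frac{546341300918191}{69}$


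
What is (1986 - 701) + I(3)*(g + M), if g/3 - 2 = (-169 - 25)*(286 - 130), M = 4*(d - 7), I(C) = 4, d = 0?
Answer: -361971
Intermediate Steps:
M = -28 (M = 4*(0 - 7) = 4*(-7) = -28)
g = -90786 (g = 6 + 3*((-169 - 25)*(286 - 130)) = 6 + 3*(-194*156) = 6 + 3*(-30264) = 6 - 90792 = -90786)
(1986 - 701) + I(3)*(g + M) = (1986 - 701) + 4*(-90786 - 28) = 1285 + 4*(-90814) = 1285 - 363256 = -361971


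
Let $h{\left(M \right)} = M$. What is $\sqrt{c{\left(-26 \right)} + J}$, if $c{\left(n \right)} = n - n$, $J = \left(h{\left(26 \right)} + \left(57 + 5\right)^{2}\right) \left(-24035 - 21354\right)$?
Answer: $3 i \sqrt{19517270} \approx 13254.0 i$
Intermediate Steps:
$J = -175655430$ ($J = \left(26 + \left(57 + 5\right)^{2}\right) \left(-24035 - 21354\right) = \left(26 + 62^{2}\right) \left(-45389\right) = \left(26 + 3844\right) \left(-45389\right) = 3870 \left(-45389\right) = -175655430$)
$c{\left(n \right)} = 0$
$\sqrt{c{\left(-26 \right)} + J} = \sqrt{0 - 175655430} = \sqrt{-175655430} = 3 i \sqrt{19517270}$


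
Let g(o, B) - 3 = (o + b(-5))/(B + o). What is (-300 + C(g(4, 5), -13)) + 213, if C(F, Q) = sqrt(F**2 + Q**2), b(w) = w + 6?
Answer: -87 + sqrt(14713)/9 ≈ -73.523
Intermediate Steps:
b(w) = 6 + w
g(o, B) = 3 + (1 + o)/(B + o) (g(o, B) = 3 + (o + (6 - 5))/(B + o) = 3 + (o + 1)/(B + o) = 3 + (1 + o)/(B + o))
(-300 + C(g(4, 5), -13)) + 213 = (-300 + sqrt(((1 + 3*5 + 4*4)/(5 + 4))**2 + (-13)**2)) + 213 = (-300 + sqrt(((1 + 15 + 16)/9)**2 + 169)) + 213 = (-300 + sqrt(((1/9)*32)**2 + 169)) + 213 = (-300 + sqrt((32/9)**2 + 169)) + 213 = (-300 + sqrt(1024/81 + 169)) + 213 = (-300 + sqrt(14713/81)) + 213 = (-300 + sqrt(14713)/9) + 213 = -87 + sqrt(14713)/9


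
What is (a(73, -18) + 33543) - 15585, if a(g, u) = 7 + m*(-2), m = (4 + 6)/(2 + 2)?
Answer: 17960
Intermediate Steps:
m = 5/2 (m = 10/4 = 10*(¼) = 5/2 ≈ 2.5000)
a(g, u) = 2 (a(g, u) = 7 + (5/2)*(-2) = 7 - 5 = 2)
(a(73, -18) + 33543) - 15585 = (2 + 33543) - 15585 = 33545 - 15585 = 17960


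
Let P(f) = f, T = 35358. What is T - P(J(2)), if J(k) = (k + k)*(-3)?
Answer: 35370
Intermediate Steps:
J(k) = -6*k (J(k) = (2*k)*(-3) = -6*k)
T - P(J(2)) = 35358 - (-6)*2 = 35358 - 1*(-12) = 35358 + 12 = 35370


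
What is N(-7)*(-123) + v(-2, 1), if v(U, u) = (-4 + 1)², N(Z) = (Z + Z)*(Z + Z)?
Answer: -24099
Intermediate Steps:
N(Z) = 4*Z² (N(Z) = (2*Z)*(2*Z) = 4*Z²)
v(U, u) = 9 (v(U, u) = (-3)² = 9)
N(-7)*(-123) + v(-2, 1) = (4*(-7)²)*(-123) + 9 = (4*49)*(-123) + 9 = 196*(-123) + 9 = -24108 + 9 = -24099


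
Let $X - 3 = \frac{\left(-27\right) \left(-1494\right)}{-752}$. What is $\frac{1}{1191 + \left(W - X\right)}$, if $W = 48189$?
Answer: $\frac{376}{18585921} \approx 2.023 \cdot 10^{-5}$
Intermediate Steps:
$X = - \frac{19041}{376}$ ($X = 3 + \frac{\left(-27\right) \left(-1494\right)}{-752} = 3 + 40338 \left(- \frac{1}{752}\right) = 3 - \frac{20169}{376} = - \frac{19041}{376} \approx -50.641$)
$\frac{1}{1191 + \left(W - X\right)} = \frac{1}{1191 + \left(48189 - - \frac{19041}{376}\right)} = \frac{1}{1191 + \left(48189 + \frac{19041}{376}\right)} = \frac{1}{1191 + \frac{18138105}{376}} = \frac{1}{\frac{18585921}{376}} = \frac{376}{18585921}$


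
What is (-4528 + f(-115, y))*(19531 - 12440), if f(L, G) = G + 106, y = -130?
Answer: -32278232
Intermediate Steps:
f(L, G) = 106 + G
(-4528 + f(-115, y))*(19531 - 12440) = (-4528 + (106 - 130))*(19531 - 12440) = (-4528 - 24)*7091 = -4552*7091 = -32278232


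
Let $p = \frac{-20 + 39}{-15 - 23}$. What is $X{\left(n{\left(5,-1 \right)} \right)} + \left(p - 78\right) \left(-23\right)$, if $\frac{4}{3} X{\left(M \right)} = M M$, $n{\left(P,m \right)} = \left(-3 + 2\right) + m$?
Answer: $\frac{3617}{2} \approx 1808.5$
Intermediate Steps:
$p = - \frac{1}{2}$ ($p = \frac{19}{-38} = 19 \left(- \frac{1}{38}\right) = - \frac{1}{2} \approx -0.5$)
$n{\left(P,m \right)} = -1 + m$
$X{\left(M \right)} = \frac{3 M^{2}}{4}$ ($X{\left(M \right)} = \frac{3 M M}{4} = \frac{3 M^{2}}{4}$)
$X{\left(n{\left(5,-1 \right)} \right)} + \left(p - 78\right) \left(-23\right) = \frac{3 \left(-1 - 1\right)^{2}}{4} + \left(- \frac{1}{2} - 78\right) \left(-23\right) = \frac{3 \left(-2\right)^{2}}{4} - - \frac{3611}{2} = \frac{3}{4} \cdot 4 + \frac{3611}{2} = 3 + \frac{3611}{2} = \frac{3617}{2}$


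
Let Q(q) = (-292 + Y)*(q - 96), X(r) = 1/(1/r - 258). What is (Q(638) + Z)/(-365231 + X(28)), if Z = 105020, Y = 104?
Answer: -22564652/2638063541 ≈ -0.0085535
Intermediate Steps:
X(r) = 1/(-258 + 1/r)
Q(q) = 18048 - 188*q (Q(q) = (-292 + 104)*(q - 96) = -188*(-96 + q) = 18048 - 188*q)
(Q(638) + Z)/(-365231 + X(28)) = ((18048 - 188*638) + 105020)/(-365231 - 1*28/(-1 + 258*28)) = ((18048 - 119944) + 105020)/(-365231 - 1*28/(-1 + 7224)) = (-101896 + 105020)/(-365231 - 1*28/7223) = 3124/(-365231 - 1*28*1/7223) = 3124/(-365231 - 28/7223) = 3124/(-2638063541/7223) = 3124*(-7223/2638063541) = -22564652/2638063541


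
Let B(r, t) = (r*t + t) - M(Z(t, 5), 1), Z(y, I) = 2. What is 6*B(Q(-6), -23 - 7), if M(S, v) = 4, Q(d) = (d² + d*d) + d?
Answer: -12084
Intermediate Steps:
Q(d) = d + 2*d² (Q(d) = (d² + d²) + d = 2*d² + d = d + 2*d²)
B(r, t) = -4 + t + r*t (B(r, t) = (r*t + t) - 1*4 = (t + r*t) - 4 = -4 + t + r*t)
6*B(Q(-6), -23 - 7) = 6*(-4 + (-23 - 7) + (-6*(1 + 2*(-6)))*(-23 - 7)) = 6*(-4 - 30 - 6*(1 - 12)*(-30)) = 6*(-4 - 30 - 6*(-11)*(-30)) = 6*(-4 - 30 + 66*(-30)) = 6*(-4 - 30 - 1980) = 6*(-2014) = -12084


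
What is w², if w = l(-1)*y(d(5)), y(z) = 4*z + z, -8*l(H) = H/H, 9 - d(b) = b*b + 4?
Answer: 625/4 ≈ 156.25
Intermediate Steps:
d(b) = 5 - b² (d(b) = 9 - (b*b + 4) = 9 - (b² + 4) = 9 - (4 + b²) = 9 + (-4 - b²) = 5 - b²)
l(H) = -⅛ (l(H) = -H/(8*H) = -⅛*1 = -⅛)
y(z) = 5*z
w = 25/2 (w = -5*(5 - 1*5²)/8 = -5*(5 - 1*25)/8 = -5*(5 - 25)/8 = -5*(-20)/8 = -⅛*(-100) = 25/2 ≈ 12.500)
w² = (25/2)² = 625/4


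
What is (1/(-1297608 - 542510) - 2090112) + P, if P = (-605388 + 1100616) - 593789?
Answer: -4027416583415/1840118 ≈ -2.1887e+6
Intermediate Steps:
P = -98561 (P = 495228 - 593789 = -98561)
(1/(-1297608 - 542510) - 2090112) + P = (1/(-1297608 - 542510) - 2090112) - 98561 = (1/(-1840118) - 2090112) - 98561 = (-1/1840118 - 2090112) - 98561 = -3846052713217/1840118 - 98561 = -4027416583415/1840118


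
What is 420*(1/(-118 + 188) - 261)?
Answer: -109614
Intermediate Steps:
420*(1/(-118 + 188) - 261) = 420*(1/70 - 261) = 420*(-18269/70) = -109614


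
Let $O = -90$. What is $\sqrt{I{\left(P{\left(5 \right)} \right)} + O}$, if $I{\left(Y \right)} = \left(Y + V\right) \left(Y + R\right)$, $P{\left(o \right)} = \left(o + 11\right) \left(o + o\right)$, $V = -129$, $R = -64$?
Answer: $\sqrt{2886} \approx 53.721$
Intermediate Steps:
$P{\left(o \right)} = 2 o \left(11 + o\right)$ ($P{\left(o \right)} = \left(11 + o\right) 2 o = 2 o \left(11 + o\right)$)
$I{\left(Y \right)} = \left(-129 + Y\right) \left(-64 + Y\right)$ ($I{\left(Y \right)} = \left(Y - 129\right) \left(Y - 64\right) = \left(-129 + Y\right) \left(-64 + Y\right)$)
$\sqrt{I{\left(P{\left(5 \right)} \right)} + O} = \sqrt{\left(8256 + \left(2 \cdot 5 \left(11 + 5\right)\right)^{2} - 193 \cdot 2 \cdot 5 \left(11 + 5\right)\right) - 90} = \sqrt{\left(8256 + \left(2 \cdot 5 \cdot 16\right)^{2} - 193 \cdot 2 \cdot 5 \cdot 16\right) - 90} = \sqrt{\left(8256 + 160^{2} - 30880\right) - 90} = \sqrt{\left(8256 + 25600 - 30880\right) - 90} = \sqrt{2976 - 90} = \sqrt{2886}$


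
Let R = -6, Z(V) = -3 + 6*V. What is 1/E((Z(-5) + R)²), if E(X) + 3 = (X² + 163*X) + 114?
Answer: 1/2561475 ≈ 3.9040e-7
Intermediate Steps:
E(X) = 111 + X² + 163*X (E(X) = -3 + ((X² + 163*X) + 114) = -3 + (114 + X² + 163*X) = 111 + X² + 163*X)
1/E((Z(-5) + R)²) = 1/(111 + (((-3 + 6*(-5)) - 6)²)² + 163*((-3 + 6*(-5)) - 6)²) = 1/(111 + (((-3 - 30) - 6)²)² + 163*((-3 - 30) - 6)²) = 1/(111 + ((-33 - 6)²)² + 163*(-33 - 6)²) = 1/(111 + ((-39)²)² + 163*(-39)²) = 1/(111 + 1521² + 163*1521) = 1/(111 + 2313441 + 247923) = 1/2561475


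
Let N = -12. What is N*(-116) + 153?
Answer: 1545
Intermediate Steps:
N*(-116) + 153 = -12*(-116) + 153 = 1392 + 153 = 1545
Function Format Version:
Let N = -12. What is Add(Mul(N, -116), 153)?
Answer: 1545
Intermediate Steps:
Add(Mul(N, -116), 153) = Add(Mul(-12, -116), 153) = Add(1392, 153) = 1545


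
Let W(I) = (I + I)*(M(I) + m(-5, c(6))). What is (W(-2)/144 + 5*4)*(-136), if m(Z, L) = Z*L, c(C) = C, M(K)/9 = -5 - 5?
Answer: -9520/3 ≈ -3173.3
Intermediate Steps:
M(K) = -90 (M(K) = 9*(-5 - 5) = 9*(-10) = -90)
m(Z, L) = L*Z
W(I) = -240*I (W(I) = (I + I)*(-90 + 6*(-5)) = (2*I)*(-90 - 30) = (2*I)*(-120) = -240*I)
(W(-2)/144 + 5*4)*(-136) = (-240*(-2)/144 + 5*4)*(-136) = (480*(1/144) + 20)*(-136) = (10/3 + 20)*(-136) = (70/3)*(-136) = -9520/3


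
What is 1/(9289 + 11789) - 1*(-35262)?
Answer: 743252437/21078 ≈ 35262.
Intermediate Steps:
1/(9289 + 11789) - 1*(-35262) = 1/21078 + 35262 = 743252437/21078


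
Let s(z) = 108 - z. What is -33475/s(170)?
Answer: 33475/62 ≈ 539.92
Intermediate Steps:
-33475/s(170) = -33475/(108 - 1*170) = -33475/(108 - 170) = -33475/(-62) = -33475*(-1/62) = 33475/62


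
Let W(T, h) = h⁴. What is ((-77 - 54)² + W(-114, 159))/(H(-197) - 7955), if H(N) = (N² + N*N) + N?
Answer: 319573061/34733 ≈ 9200.8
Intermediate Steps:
H(N) = N + 2*N² (H(N) = (N² + N²) + N = 2*N² + N = N + 2*N²)
((-77 - 54)² + W(-114, 159))/(H(-197) - 7955) = ((-77 - 54)² + 159⁴)/(-197*(1 + 2*(-197)) - 7955) = ((-131)² + 639128961)/(-197*(1 - 394) - 7955) = (17161 + 639128961)/(-197*(-393) - 7955) = 639146122/(77421 - 7955) = 639146122/69466 = 639146122*(1/69466) = 319573061/34733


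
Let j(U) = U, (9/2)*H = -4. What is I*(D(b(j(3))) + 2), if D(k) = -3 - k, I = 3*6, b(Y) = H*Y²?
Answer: 126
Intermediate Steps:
H = -8/9 (H = (2/9)*(-4) = -8/9 ≈ -0.88889)
b(Y) = -8*Y²/9
I = 18
I*(D(b(j(3))) + 2) = 18*((-3 - (-8)*3²/9) + 2) = 18*((-3 - (-8)*9/9) + 2) = 18*((-3 - 1*(-8)) + 2) = 18*((-3 + 8) + 2) = 18*(5 + 2) = 18*7 = 126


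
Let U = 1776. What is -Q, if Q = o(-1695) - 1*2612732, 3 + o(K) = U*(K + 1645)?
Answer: 2701535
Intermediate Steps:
o(K) = 2921517 + 1776*K (o(K) = -3 + 1776*(K + 1645) = -3 + 1776*(1645 + K) = -3 + (2921520 + 1776*K) = 2921517 + 1776*K)
Q = -2701535 (Q = (2921517 + 1776*(-1695)) - 1*2612732 = (2921517 - 3010320) - 2612732 = -88803 - 2612732 = -2701535)
-Q = -1*(-2701535) = 2701535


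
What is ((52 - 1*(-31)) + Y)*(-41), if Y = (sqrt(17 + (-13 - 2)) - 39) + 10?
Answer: -2214 - 41*sqrt(2) ≈ -2272.0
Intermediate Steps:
Y = -29 + sqrt(2) (Y = (sqrt(17 - 15) - 39) + 10 = (sqrt(2) - 39) + 10 = (-39 + sqrt(2)) + 10 = -29 + sqrt(2) ≈ -27.586)
((52 - 1*(-31)) + Y)*(-41) = ((52 - 1*(-31)) + (-29 + sqrt(2)))*(-41) = ((52 + 31) + (-29 + sqrt(2)))*(-41) = (83 + (-29 + sqrt(2)))*(-41) = (54 + sqrt(2))*(-41) = -2214 - 41*sqrt(2)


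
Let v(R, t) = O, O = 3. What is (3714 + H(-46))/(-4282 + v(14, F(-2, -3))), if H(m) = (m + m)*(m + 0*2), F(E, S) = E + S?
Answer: -7946/4279 ≈ -1.8570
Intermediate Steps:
H(m) = 2*m² (H(m) = (2*m)*(m + 0) = (2*m)*m = 2*m²)
v(R, t) = 3
(3714 + H(-46))/(-4282 + v(14, F(-2, -3))) = (3714 + 2*(-46)²)/(-4282 + 3) = (3714 + 2*2116)/(-4279) = (3714 + 4232)*(-1/4279) = 7946*(-1/4279) = -7946/4279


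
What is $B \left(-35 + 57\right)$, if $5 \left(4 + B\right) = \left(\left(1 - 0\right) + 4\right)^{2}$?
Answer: $22$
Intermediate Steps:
$B = 1$ ($B = -4 + \frac{\left(\left(1 - 0\right) + 4\right)^{2}}{5} = -4 + \frac{\left(\left(1 + 0\right) + 4\right)^{2}}{5} = -4 + \frac{\left(1 + 4\right)^{2}}{5} = -4 + \frac{5^{2}}{5} = -4 + \frac{1}{5} \cdot 25 = -4 + 5 = 1$)
$B \left(-35 + 57\right) = 1 \left(-35 + 57\right) = 1 \cdot 22 = 22$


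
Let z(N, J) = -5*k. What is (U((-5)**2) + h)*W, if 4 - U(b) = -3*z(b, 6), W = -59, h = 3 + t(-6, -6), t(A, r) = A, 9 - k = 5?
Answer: 3481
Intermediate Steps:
k = 4 (k = 9 - 1*5 = 9 - 5 = 4)
h = -3 (h = 3 - 6 = -3)
z(N, J) = -20 (z(N, J) = -5*4 = -20)
U(b) = -56 (U(b) = 4 - (-3)*(-20) = 4 - 1*60 = 4 - 60 = -56)
(U((-5)**2) + h)*W = (-56 - 3)*(-59) = -59*(-59) = 3481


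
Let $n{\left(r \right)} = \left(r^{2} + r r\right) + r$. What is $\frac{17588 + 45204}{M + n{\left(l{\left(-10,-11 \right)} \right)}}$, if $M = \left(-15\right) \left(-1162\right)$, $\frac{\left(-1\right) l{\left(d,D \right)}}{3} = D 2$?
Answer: $\frac{7849}{3276} \approx 2.3959$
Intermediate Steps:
$l{\left(d,D \right)} = - 6 D$ ($l{\left(d,D \right)} = - 3 D 2 = - 3 \cdot 2 D = - 6 D$)
$M = 17430$
$n{\left(r \right)} = r + 2 r^{2}$ ($n{\left(r \right)} = \left(r^{2} + r^{2}\right) + r = 2 r^{2} + r = r + 2 r^{2}$)
$\frac{17588 + 45204}{M + n{\left(l{\left(-10,-11 \right)} \right)}} = \frac{17588 + 45204}{17430 + \left(-6\right) \left(-11\right) \left(1 + 2 \left(\left(-6\right) \left(-11\right)\right)\right)} = \frac{62792}{17430 + 66 \left(1 + 2 \cdot 66\right)} = \frac{62792}{17430 + 66 \left(1 + 132\right)} = \frac{62792}{17430 + 66 \cdot 133} = \frac{62792}{17430 + 8778} = \frac{62792}{26208} = 62792 \cdot \frac{1}{26208} = \frac{7849}{3276}$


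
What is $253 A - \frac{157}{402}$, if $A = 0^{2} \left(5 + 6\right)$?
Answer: $- \frac{157}{402} \approx -0.39055$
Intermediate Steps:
$A = 0$ ($A = 0 \cdot 11 = 0$)
$253 A - \frac{157}{402} = 253 \cdot 0 - \frac{157}{402} = 0 - \frac{157}{402} = - \frac{157}{402}$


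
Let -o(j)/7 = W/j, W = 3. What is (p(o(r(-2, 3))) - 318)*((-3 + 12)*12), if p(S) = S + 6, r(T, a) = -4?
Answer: -33129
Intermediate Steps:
o(j) = -21/j
p(S) = 6 + S
(p(o(r(-2, 3))) - 318)*((-3 + 12)*12) = ((6 - 21/(-4)) - 318)*((-3 + 12)*12) = ((6 - 21*(-¼)) - 318)*(9*12) = ((6 + 21/4) - 318)*108 = (45/4 - 318)*108 = -1227/4*108 = -33129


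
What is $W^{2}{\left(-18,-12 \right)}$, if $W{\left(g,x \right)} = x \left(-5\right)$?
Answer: $3600$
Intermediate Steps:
$W{\left(g,x \right)} = - 5 x$
$W^{2}{\left(-18,-12 \right)} = \left(\left(-5\right) \left(-12\right)\right)^{2} = 60^{2} = 3600$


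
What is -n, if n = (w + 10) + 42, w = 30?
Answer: -82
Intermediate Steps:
n = 82 (n = (30 + 10) + 42 = 40 + 42 = 82)
-n = -1*82 = -82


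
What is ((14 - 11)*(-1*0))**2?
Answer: 0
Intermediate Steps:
((14 - 11)*(-1*0))**2 = (3*0)**2 = 0**2 = 0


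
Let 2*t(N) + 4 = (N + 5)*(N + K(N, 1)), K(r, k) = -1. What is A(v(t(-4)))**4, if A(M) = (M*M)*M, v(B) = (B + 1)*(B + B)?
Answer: 3909188328478827879681/4096 ≈ 9.5439e+17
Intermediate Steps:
t(N) = -2 + (-1 + N)*(5 + N)/2 (t(N) = -2 + ((N + 5)*(N - 1))/2 = -2 + ((5 + N)*(-1 + N))/2 = -2 + ((-1 + N)*(5 + N))/2 = -2 + (-1 + N)*(5 + N)/2)
v(B) = 2*B*(1 + B) (v(B) = (1 + B)*(2*B) = 2*B*(1 + B))
A(M) = M**3 (A(M) = M**2*M = M**3)
A(v(t(-4)))**4 = ((2*(-9/2 + (1/2)*(-4)**2 + 2*(-4))*(1 + (-9/2 + (1/2)*(-4)**2 + 2*(-4))))**3)**4 = ((2*(-9/2 + (1/2)*16 - 8)*(1 + (-9/2 + (1/2)*16 - 8)))**3)**4 = ((2*(-9/2 + 8 - 8)*(1 + (-9/2 + 8 - 8)))**3)**4 = ((2*(-9/2)*(1 - 9/2))**3)**4 = ((2*(-9/2)*(-7/2))**3)**4 = ((63/2)**3)**4 = (250047/8)**4 = 3909188328478827879681/4096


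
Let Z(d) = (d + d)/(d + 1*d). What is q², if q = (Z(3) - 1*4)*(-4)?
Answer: 144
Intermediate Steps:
Z(d) = 1 (Z(d) = (2*d)/(d + d) = (2*d)/((2*d)) = (2*d)*(1/(2*d)) = 1)
q = 12 (q = (1 - 1*4)*(-4) = (1 - 4)*(-4) = -3*(-4) = 12)
q² = 12² = 144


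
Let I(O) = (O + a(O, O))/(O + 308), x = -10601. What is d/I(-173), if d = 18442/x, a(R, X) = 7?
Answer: 1244835/879883 ≈ 1.4148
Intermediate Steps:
d = -18442/10601 (d = 18442/(-10601) = 18442*(-1/10601) = -18442/10601 ≈ -1.7396)
I(O) = (7 + O)/(308 + O) (I(O) = (O + 7)/(O + 308) = (7 + O)/(308 + O))
d/I(-173) = -18442*(308 - 173)/(7 - 173)/10601 = -18442/(10601*(-166/135)) = -18442/10601*(-135/166) = 1244835/879883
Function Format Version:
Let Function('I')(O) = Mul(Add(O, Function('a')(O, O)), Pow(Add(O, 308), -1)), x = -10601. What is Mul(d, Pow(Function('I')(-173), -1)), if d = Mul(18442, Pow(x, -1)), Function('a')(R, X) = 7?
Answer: Rational(1244835, 879883) ≈ 1.4148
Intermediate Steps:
d = Rational(-18442, 10601) (d = Mul(18442, Pow(-10601, -1)) = Mul(18442, Rational(-1, 10601)) = Rational(-18442, 10601) ≈ -1.7396)
Function('I')(O) = Mul(Pow(Add(308, O), -1), Add(7, O)) (Function('I')(O) = Mul(Add(O, 7), Pow(Add(O, 308), -1)) = Mul(Add(7, O), Pow(Add(308, O), -1)) = Mul(Pow(Add(308, O), -1), Add(7, O)))
Mul(d, Pow(Function('I')(-173), -1)) = Mul(Rational(-18442, 10601), Pow(Mul(Pow(Add(308, -173), -1), Add(7, -173)), -1)) = Mul(Rational(-18442, 10601), Pow(Mul(Pow(135, -1), -166), -1)) = Mul(Rational(-18442, 10601), Pow(Mul(Rational(1, 135), -166), -1)) = Mul(Rational(-18442, 10601), Pow(Rational(-166, 135), -1)) = Mul(Rational(-18442, 10601), Rational(-135, 166)) = Rational(1244835, 879883)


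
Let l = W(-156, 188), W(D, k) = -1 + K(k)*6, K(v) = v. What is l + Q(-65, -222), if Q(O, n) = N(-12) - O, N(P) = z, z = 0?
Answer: 1192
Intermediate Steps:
W(D, k) = -1 + 6*k (W(D, k) = -1 + k*6 = -1 + 6*k)
N(P) = 0
Q(O, n) = -O (Q(O, n) = 0 - O = -O)
l = 1127 (l = -1 + 6*188 = -1 + 1128 = 1127)
l + Q(-65, -222) = 1127 - 1*(-65) = 1127 + 65 = 1192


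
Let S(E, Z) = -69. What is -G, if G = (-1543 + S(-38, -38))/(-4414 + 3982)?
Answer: -403/108 ≈ -3.7315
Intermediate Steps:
G = 403/108 (G = (-1543 - 69)/(-4414 + 3982) = -1612/(-432) = -1612*(-1/432) = 403/108 ≈ 3.7315)
-G = -1*403/108 = -403/108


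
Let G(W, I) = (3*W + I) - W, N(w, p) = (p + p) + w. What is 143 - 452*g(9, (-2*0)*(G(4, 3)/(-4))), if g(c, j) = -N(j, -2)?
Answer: -1665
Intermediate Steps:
N(w, p) = w + 2*p (N(w, p) = 2*p + w = w + 2*p)
G(W, I) = I + 2*W (G(W, I) = (I + 3*W) - W = I + 2*W)
g(c, j) = 4 - j (g(c, j) = -(j + 2*(-2)) = -(j - 4) = -(-4 + j) = 4 - j)
143 - 452*g(9, (-2*0)*(G(4, 3)/(-4))) = 143 - 452*(4 - (-2*0)*(3 + 2*4)/(-4)) = 143 - 452*(4 - 0*(3 + 8)*(-1/4)) = 143 - 452*(4 - 0*11*(-1/4)) = 143 - 452*(4 - 0*(-11)/4) = 143 - 452*(4 - 1*0) = 143 - 452*(4 + 0) = 143 - 452*4 = 143 - 1808 = -1665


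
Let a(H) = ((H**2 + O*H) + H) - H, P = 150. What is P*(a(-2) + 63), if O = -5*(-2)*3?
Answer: 1050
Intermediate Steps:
O = 30 (O = 10*3 = 30)
a(H) = H**2 + 30*H (a(H) = ((H**2 + 30*H) + H) - H = (H**2 + 31*H) - H = H**2 + 30*H)
P*(a(-2) + 63) = 150*(-2*(30 - 2) + 63) = 150*(-2*28 + 63) = 150*(-56 + 63) = 150*7 = 1050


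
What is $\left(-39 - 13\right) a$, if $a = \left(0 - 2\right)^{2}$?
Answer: $-208$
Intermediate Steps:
$a = 4$ ($a = \left(-2\right)^{2} = 4$)
$\left(-39 - 13\right) a = \left(-39 - 13\right) 4 = \left(-52\right) 4 = -208$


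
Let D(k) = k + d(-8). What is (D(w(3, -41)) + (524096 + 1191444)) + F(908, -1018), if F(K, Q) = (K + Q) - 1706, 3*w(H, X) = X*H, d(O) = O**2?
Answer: 1713747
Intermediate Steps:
w(H, X) = H*X/3 (w(H, X) = (X*H)/3 = (H*X)/3 = H*X/3)
F(K, Q) = -1706 + K + Q
D(k) = 64 + k (D(k) = k + (-8)**2 = k + 64 = 64 + k)
(D(w(3, -41)) + (524096 + 1191444)) + F(908, -1018) = ((64 + (1/3)*3*(-41)) + (524096 + 1191444)) + (-1706 + 908 - 1018) = ((64 - 41) + 1715540) - 1816 = (23 + 1715540) - 1816 = 1715563 - 1816 = 1713747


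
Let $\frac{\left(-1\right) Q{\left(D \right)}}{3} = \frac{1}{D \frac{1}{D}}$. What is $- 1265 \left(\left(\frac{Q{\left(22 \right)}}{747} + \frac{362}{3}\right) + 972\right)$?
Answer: $- \frac{114724115}{83} \approx -1.3822 \cdot 10^{6}$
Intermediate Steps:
$Q{\left(D \right)} = -3$ ($Q{\left(D \right)} = - \frac{3}{D \frac{1}{D}} = - \frac{3}{1} = \left(-3\right) 1 = -3$)
$- 1265 \left(\left(\frac{Q{\left(22 \right)}}{747} + \frac{362}{3}\right) + 972\right) = - 1265 \left(\left(- \frac{3}{747} + \frac{362}{3}\right) + 972\right) = - 1265 \left(\left(\left(-3\right) \frac{1}{747} + 362 \cdot \frac{1}{3}\right) + 972\right) = - 1265 \left(\left(- \frac{1}{249} + \frac{362}{3}\right) + 972\right) = - 1265 \left(\frac{10015}{83} + 972\right) = \left(-1265\right) \frac{90691}{83} = - \frac{114724115}{83}$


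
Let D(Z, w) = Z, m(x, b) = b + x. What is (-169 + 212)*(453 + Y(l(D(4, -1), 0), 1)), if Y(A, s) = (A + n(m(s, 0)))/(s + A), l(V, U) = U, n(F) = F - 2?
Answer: 19436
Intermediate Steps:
n(F) = -2 + F
Y(A, s) = (-2 + A + s)/(A + s) (Y(A, s) = (A + (-2 + (0 + s)))/(s + A) = (A + (-2 + s))/(A + s) = (-2 + A + s)/(A + s))
(-169 + 212)*(453 + Y(l(D(4, -1), 0), 1)) = (-169 + 212)*(453 + (-2 + 0 + 1)/(0 + 1)) = 43*(453 - 1/1) = 43*(453 + 1*(-1)) = 43*(453 - 1) = 43*452 = 19436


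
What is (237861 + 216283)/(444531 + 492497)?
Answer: 113536/234257 ≈ 0.48466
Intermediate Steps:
(237861 + 216283)/(444531 + 492497) = 454144/937028 = 454144*(1/937028) = 113536/234257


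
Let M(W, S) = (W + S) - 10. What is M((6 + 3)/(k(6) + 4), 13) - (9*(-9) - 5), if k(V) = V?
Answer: 899/10 ≈ 89.900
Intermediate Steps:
M(W, S) = -10 + S + W (M(W, S) = (S + W) - 10 = -10 + S + W)
M((6 + 3)/(k(6) + 4), 13) - (9*(-9) - 5) = (-10 + 13 + (6 + 3)/(6 + 4)) - (9*(-9) - 5) = (-10 + 13 + 9/10) - (-81 - 5) = (-10 + 13 + 9*(1/10)) - 1*(-86) = (-10 + 13 + 9/10) + 86 = 39/10 + 86 = 899/10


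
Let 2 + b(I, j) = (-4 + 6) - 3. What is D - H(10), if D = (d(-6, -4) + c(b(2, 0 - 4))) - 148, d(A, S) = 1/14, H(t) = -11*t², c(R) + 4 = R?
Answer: 13231/14 ≈ 945.07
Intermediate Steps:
b(I, j) = -3 (b(I, j) = -2 + ((-4 + 6) - 3) = -2 + (2 - 3) = -2 - 1 = -3)
c(R) = -4 + R
d(A, S) = 1/14
D = -2169/14 (D = (1/14 + (-4 - 3)) - 148 = (1/14 - 7) - 148 = -97/14 - 148 = -2169/14 ≈ -154.93)
D - H(10) = -2169/14 - (-11)*10² = -2169/14 - (-11)*100 = -2169/14 - 1*(-1100) = -2169/14 + 1100 = 13231/14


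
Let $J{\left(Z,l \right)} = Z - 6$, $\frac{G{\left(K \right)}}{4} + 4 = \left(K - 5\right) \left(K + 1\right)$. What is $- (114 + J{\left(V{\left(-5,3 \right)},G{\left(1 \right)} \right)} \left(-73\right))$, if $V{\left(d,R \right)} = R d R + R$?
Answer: $-3618$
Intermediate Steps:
$V{\left(d,R \right)} = R + d R^{2}$ ($V{\left(d,R \right)} = d R^{2} + R = R + d R^{2}$)
$G{\left(K \right)} = -16 + 4 \left(1 + K\right) \left(-5 + K\right)$ ($G{\left(K \right)} = -16 + 4 \left(K - 5\right) \left(K + 1\right) = -16 + 4 \left(-5 + K\right) \left(1 + K\right) = -16 + 4 \left(1 + K\right) \left(-5 + K\right)$)
$J{\left(Z,l \right)} = -6 + Z$ ($J{\left(Z,l \right)} = Z - 6 = -6 + Z$)
$- (114 + J{\left(V{\left(-5,3 \right)},G{\left(1 \right)} \right)} \left(-73\right)) = - (114 + \left(-6 + 3 \left(1 + 3 \left(-5\right)\right)\right) \left(-73\right)) = - (114 + \left(-6 + 3 \left(1 - 15\right)\right) \left(-73\right)) = - (114 + \left(-6 + 3 \left(-14\right)\right) \left(-73\right)) = - (114 + \left(-6 - 42\right) \left(-73\right)) = - (114 - -3504) = - (114 + 3504) = \left(-1\right) 3618 = -3618$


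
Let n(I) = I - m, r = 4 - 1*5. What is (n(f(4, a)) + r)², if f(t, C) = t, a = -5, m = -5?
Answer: 64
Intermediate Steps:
r = -1 (r = 4 - 5 = -1)
n(I) = 5 + I (n(I) = I - 1*(-5) = I + 5 = 5 + I)
(n(f(4, a)) + r)² = ((5 + 4) - 1)² = (9 - 1)² = 8² = 64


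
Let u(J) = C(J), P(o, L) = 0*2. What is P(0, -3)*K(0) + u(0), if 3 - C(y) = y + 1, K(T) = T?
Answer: 2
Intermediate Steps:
P(o, L) = 0
C(y) = 2 - y (C(y) = 3 - (y + 1) = 3 - (1 + y) = 3 + (-1 - y) = 2 - y)
u(J) = 2 - J
P(0, -3)*K(0) + u(0) = 0*0 + (2 - 1*0) = 0 + (2 + 0) = 0 + 2 = 2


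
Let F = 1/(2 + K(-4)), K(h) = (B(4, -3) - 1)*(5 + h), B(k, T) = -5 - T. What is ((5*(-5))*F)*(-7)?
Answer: -175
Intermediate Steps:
K(h) = -15 - 3*h (K(h) = ((-5 - 1*(-3)) - 1)*(5 + h) = ((-5 + 3) - 1)*(5 + h) = (-2 - 1)*(5 + h) = -3*(5 + h) = -15 - 3*h)
F = -1 (F = 1/(2 + (-15 - 3*(-4))) = 1/(2 + (-15 + 12)) = 1/(2 - 3) = 1/(-1) = -1)
((5*(-5))*F)*(-7) = ((5*(-5))*(-1))*(-7) = -25*(-1)*(-7) = 25*(-7) = -175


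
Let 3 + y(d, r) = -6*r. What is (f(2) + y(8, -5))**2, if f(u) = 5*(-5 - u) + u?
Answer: 36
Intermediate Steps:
y(d, r) = -3 - 6*r
f(u) = -25 - 4*u (f(u) = (-25 - 5*u) + u = -25 - 4*u)
(f(2) + y(8, -5))**2 = ((-25 - 4*2) + (-3 - 6*(-5)))**2 = ((-25 - 8) + (-3 + 30))**2 = (-33 + 27)**2 = (-6)**2 = 36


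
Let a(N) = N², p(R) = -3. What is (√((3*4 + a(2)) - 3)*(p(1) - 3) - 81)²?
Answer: 7029 + 972*√13 ≈ 10534.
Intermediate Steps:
(√((3*4 + a(2)) - 3)*(p(1) - 3) - 81)² = (√((3*4 + 2²) - 3)*(-3 - 3) - 81)² = (√((12 + 4) - 3)*(-6) - 81)² = (√(16 - 3)*(-6) - 81)² = (√13*(-6) - 81)² = (-6*√13 - 81)² = (-81 - 6*√13)²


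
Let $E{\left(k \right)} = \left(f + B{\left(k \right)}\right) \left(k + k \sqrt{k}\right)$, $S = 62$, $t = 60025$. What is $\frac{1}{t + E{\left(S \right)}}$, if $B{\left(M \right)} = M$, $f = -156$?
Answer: $\frac{54197}{831448601} + \frac{5828 \sqrt{62}}{831448601} \approx 0.00012038$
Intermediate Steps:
$E{\left(k \right)} = \left(-156 + k\right) \left(k + k^{\frac{3}{2}}\right)$ ($E{\left(k \right)} = \left(-156 + k\right) \left(k + k \sqrt{k}\right) = \left(-156 + k\right) \left(k + k^{\frac{3}{2}}\right)$)
$\frac{1}{t + E{\left(S \right)}} = \frac{1}{60025 + \left(62^{2} + 62^{\frac{5}{2}} - 9672 - 156 \cdot 62^{\frac{3}{2}}\right)} = \frac{1}{60025 + \left(3844 + 3844 \sqrt{62} - 9672 - 156 \cdot 62 \sqrt{62}\right)} = \frac{1}{60025 + \left(3844 + 3844 \sqrt{62} - 9672 - 9672 \sqrt{62}\right)} = \frac{1}{60025 - \left(5828 + 5828 \sqrt{62}\right)} = \frac{1}{54197 - 5828 \sqrt{62}}$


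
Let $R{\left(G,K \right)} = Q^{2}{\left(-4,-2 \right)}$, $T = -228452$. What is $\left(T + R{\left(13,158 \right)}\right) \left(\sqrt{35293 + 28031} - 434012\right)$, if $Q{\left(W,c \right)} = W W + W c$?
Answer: $98900918512 - 1367256 \sqrt{1759} \approx 9.8844 \cdot 10^{10}$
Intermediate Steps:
$Q{\left(W,c \right)} = W^{2} + W c$
$R{\left(G,K \right)} = 576$ ($R{\left(G,K \right)} = \left(- 4 \left(-4 - 2\right)\right)^{2} = \left(\left(-4\right) \left(-6\right)\right)^{2} = 24^{2} = 576$)
$\left(T + R{\left(13,158 \right)}\right) \left(\sqrt{35293 + 28031} - 434012\right) = \left(-228452 + 576\right) \left(\sqrt{35293 + 28031} - 434012\right) = - 227876 \left(\sqrt{63324} - 434012\right) = - 227876 \left(6 \sqrt{1759} - 434012\right) = - 227876 \left(-434012 + 6 \sqrt{1759}\right) = 98900918512 - 1367256 \sqrt{1759}$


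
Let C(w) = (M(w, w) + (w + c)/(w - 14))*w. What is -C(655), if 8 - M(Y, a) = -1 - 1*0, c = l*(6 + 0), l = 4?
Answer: -4223440/641 ≈ -6588.8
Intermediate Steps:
c = 24 (c = 4*(6 + 0) = 4*6 = 24)
M(Y, a) = 9 (M(Y, a) = 8 - (-1 - 1*0) = 8 - (-1 + 0) = 8 - 1*(-1) = 8 + 1 = 9)
C(w) = w*(9 + (24 + w)/(-14 + w)) (C(w) = (9 + (w + 24)/(w - 14))*w = (9 + (24 + w)/(-14 + w))*w = w*(9 + (24 + w)/(-14 + w)))
-C(655) = -2*655*(-51 + 5*655)/(-14 + 655) = -2*655*(-51 + 3275)/641 = -2*655*3224/641 = -1*4223440/641 = -4223440/641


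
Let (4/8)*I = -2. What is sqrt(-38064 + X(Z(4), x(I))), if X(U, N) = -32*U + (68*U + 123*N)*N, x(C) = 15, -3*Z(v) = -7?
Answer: I*sqrt(72753)/3 ≈ 89.909*I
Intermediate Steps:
I = -4 (I = 2*(-2) = -4)
Z(v) = 7/3 (Z(v) = -1/3*(-7) = 7/3)
X(U, N) = -32*U + N*(68*U + 123*N)
sqrt(-38064 + X(Z(4), x(I))) = sqrt(-38064 + (-32*7/3 + 123*15**2 + 68*15*(7/3))) = sqrt(-38064 + (-224/3 + 123*225 + 2380)) = sqrt(-38064 + (-224/3 + 27675 + 2380)) = sqrt(-38064 + 89941/3) = sqrt(-24251/3) = I*sqrt(72753)/3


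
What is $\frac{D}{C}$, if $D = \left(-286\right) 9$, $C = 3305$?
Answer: $- \frac{2574}{3305} \approx -0.77882$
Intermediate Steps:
$D = -2574$
$\frac{D}{C} = - \frac{2574}{3305}$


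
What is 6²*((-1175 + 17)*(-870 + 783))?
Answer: 3626856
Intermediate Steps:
6²*((-1175 + 17)*(-870 + 783)) = 36*(-1158*(-87)) = 36*100746 = 3626856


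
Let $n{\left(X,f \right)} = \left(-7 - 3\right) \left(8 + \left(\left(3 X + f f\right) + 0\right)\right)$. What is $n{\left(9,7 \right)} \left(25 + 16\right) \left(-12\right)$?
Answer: $413280$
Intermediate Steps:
$n{\left(X,f \right)} = -80 - 30 X - 10 f^{2}$ ($n{\left(X,f \right)} = - 10 \left(8 + \left(\left(3 X + f^{2}\right) + 0\right)\right) = - 10 \left(8 + \left(\left(f^{2} + 3 X\right) + 0\right)\right) = - 10 \left(8 + \left(f^{2} + 3 X\right)\right) = - 10 \left(8 + f^{2} + 3 X\right) = -80 - 30 X - 10 f^{2}$)
$n{\left(9,7 \right)} \left(25 + 16\right) \left(-12\right) = \left(-80 - 270 - 10 \cdot 7^{2}\right) \left(25 + 16\right) \left(-12\right) = \left(-80 - 270 - 490\right) 41 \left(-12\right) = \left(-80 - 270 - 490\right) \left(-492\right) = \left(-840\right) \left(-492\right) = 413280$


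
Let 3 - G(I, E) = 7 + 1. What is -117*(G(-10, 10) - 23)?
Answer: 3276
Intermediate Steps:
G(I, E) = -5 (G(I, E) = 3 - (7 + 1) = 3 - 1*8 = 3 - 8 = -5)
-117*(G(-10, 10) - 23) = -117*(-5 - 23) = -117*(-28) = 3276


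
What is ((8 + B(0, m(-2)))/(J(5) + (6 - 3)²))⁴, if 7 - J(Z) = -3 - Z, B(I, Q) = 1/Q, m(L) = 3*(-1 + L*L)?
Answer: 28398241/2176782336 ≈ 0.013046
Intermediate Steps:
m(L) = -3 + 3*L² (m(L) = 3*(-1 + L²) = -3 + 3*L²)
J(Z) = 10 + Z (J(Z) = 7 - (-3 - Z) = 7 + (3 + Z) = 10 + Z)
((8 + B(0, m(-2)))/(J(5) + (6 - 3)²))⁴ = ((8 + 1/(-3 + 3*(-2)²))/((10 + 5) + (6 - 3)²))⁴ = ((8 + 1/(-3 + 3*4))/(15 + 3²))⁴ = ((8 + 1/(-3 + 12))/(15 + 9))⁴ = ((8 + 1/9)/24)⁴ = ((8 + ⅑)*(1/24))⁴ = ((73/9)*(1/24))⁴ = (73/216)⁴ = 28398241/2176782336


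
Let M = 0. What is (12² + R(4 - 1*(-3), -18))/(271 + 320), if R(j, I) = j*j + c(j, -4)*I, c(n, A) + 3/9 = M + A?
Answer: 271/591 ≈ 0.45854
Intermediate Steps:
c(n, A) = -⅓ + A (c(n, A) = -⅓ + (0 + A) = -⅓ + A)
R(j, I) = j² - 13*I/3 (R(j, I) = j*j + (-⅓ - 4)*I = j² - 13*I/3)
(12² + R(4 - 1*(-3), -18))/(271 + 320) = (12² + ((4 - 1*(-3))² - 13/3*(-18)))/(271 + 320) = (144 + ((4 + 3)² + 78))/591 = (144 + (7² + 78))*(1/591) = (144 + (49 + 78))*(1/591) = (144 + 127)*(1/591) = 271*(1/591) = 271/591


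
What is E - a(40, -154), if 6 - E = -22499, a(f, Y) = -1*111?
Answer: 22616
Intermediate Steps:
a(f, Y) = -111
E = 22505 (E = 6 - 1*(-22499) = 6 + 22499 = 22505)
E - a(40, -154) = 22505 - 1*(-111) = 22505 + 111 = 22616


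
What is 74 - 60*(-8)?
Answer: 554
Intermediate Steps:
74 - 60*(-8) = 74 + 480 = 554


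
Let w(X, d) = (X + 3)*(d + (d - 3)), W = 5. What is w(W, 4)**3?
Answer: 64000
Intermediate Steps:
w(X, d) = (-3 + 2*d)*(3 + X) (w(X, d) = (3 + X)*(d + (-3 + d)) = (3 + X)*(-3 + 2*d) = (-3 + 2*d)*(3 + X))
w(W, 4)**3 = (-9 - 3*5 + 6*4 + 2*5*4)**3 = (-9 - 15 + 24 + 40)**3 = 40**3 = 64000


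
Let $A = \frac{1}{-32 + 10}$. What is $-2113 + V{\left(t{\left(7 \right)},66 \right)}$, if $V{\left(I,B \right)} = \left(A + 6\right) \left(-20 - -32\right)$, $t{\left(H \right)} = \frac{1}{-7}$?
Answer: $- \frac{22457}{11} \approx -2041.5$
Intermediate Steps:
$A = - \frac{1}{22}$ ($A = \frac{1}{-22} = - \frac{1}{22} \approx -0.045455$)
$t{\left(H \right)} = - \frac{1}{7}$
$V{\left(I,B \right)} = \frac{786}{11}$ ($V{\left(I,B \right)} = \left(- \frac{1}{22} + 6\right) \left(-20 - -32\right) = \frac{131 \left(-20 + 32\right)}{22} = \frac{131}{22} \cdot 12 = \frac{786}{11}$)
$-2113 + V{\left(t{\left(7 \right)},66 \right)} = -2113 + \frac{786}{11} = - \frac{22457}{11}$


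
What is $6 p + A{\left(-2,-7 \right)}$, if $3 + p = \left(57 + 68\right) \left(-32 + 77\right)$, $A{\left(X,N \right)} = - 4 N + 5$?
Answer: $33765$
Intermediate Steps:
$A{\left(X,N \right)} = 5 - 4 N$
$p = 5622$ ($p = -3 + \left(57 + 68\right) \left(-32 + 77\right) = -3 + 125 \cdot 45 = -3 + 5625 = 5622$)
$6 p + A{\left(-2,-7 \right)} = 6 \cdot 5622 + \left(5 - -28\right) = 33732 + \left(5 + 28\right) = 33732 + 33 = 33765$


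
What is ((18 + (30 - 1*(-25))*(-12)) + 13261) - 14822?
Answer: -2203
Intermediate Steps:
((18 + (30 - 1*(-25))*(-12)) + 13261) - 14822 = ((18 + (30 + 25)*(-12)) + 13261) - 14822 = ((18 + 55*(-12)) + 13261) - 14822 = ((18 - 660) + 13261) - 14822 = (-642 + 13261) - 14822 = 12619 - 14822 = -2203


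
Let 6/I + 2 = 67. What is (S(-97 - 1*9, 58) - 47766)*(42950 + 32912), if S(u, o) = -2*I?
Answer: -235536489324/65 ≈ -3.6236e+9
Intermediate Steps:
I = 6/65 (I = 6/(-2 + 67) = 6/65 ≈ 0.092308)
S(u, o) = -12/65 (S(u, o) = -2*6/65 = -12/65)
(S(-97 - 1*9, 58) - 47766)*(42950 + 32912) = (-12/65 - 47766)*(42950 + 32912) = -3104802/65*75862 = -235536489324/65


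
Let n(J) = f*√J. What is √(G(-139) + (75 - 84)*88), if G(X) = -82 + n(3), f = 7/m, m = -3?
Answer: √(-7866 - 21*√3)/3 ≈ 29.632*I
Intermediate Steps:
f = -7/3 (f = 7/(-3) = 7*(-⅓) = -7/3 ≈ -2.3333)
n(J) = -7*√J/3
G(X) = -82 - 7*√3/3
√(G(-139) + (75 - 84)*88) = √((-82 - 7*√3/3) + (75 - 84)*88) = √((-82 - 7*√3/3) - 9*88) = √((-82 - 7*√3/3) - 792) = √(-874 - 7*√3/3)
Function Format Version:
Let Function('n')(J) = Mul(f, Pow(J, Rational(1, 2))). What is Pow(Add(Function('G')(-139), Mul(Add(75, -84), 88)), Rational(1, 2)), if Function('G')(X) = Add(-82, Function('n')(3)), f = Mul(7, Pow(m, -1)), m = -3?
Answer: Mul(Rational(1, 3), Pow(Add(-7866, Mul(-21, Pow(3, Rational(1, 2)))), Rational(1, 2))) ≈ Mul(29.632, I)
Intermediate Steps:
f = Rational(-7, 3) (f = Mul(7, Pow(-3, -1)) = Mul(7, Rational(-1, 3)) = Rational(-7, 3) ≈ -2.3333)
Function('n')(J) = Mul(Rational(-7, 3), Pow(J, Rational(1, 2)))
Function('G')(X) = Add(-82, Mul(Rational(-7, 3), Pow(3, Rational(1, 2))))
Pow(Add(Function('G')(-139), Mul(Add(75, -84), 88)), Rational(1, 2)) = Pow(Add(Add(-82, Mul(Rational(-7, 3), Pow(3, Rational(1, 2)))), Mul(Add(75, -84), 88)), Rational(1, 2)) = Pow(Add(Add(-82, Mul(Rational(-7, 3), Pow(3, Rational(1, 2)))), Mul(-9, 88)), Rational(1, 2)) = Pow(Add(Add(-82, Mul(Rational(-7, 3), Pow(3, Rational(1, 2)))), -792), Rational(1, 2)) = Pow(Add(-874, Mul(Rational(-7, 3), Pow(3, Rational(1, 2)))), Rational(1, 2))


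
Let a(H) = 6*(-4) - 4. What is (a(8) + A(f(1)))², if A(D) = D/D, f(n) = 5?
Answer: 729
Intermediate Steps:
a(H) = -28 (a(H) = -24 - 4 = -28)
A(D) = 1
(a(8) + A(f(1)))² = (-28 + 1)² = (-27)² = 729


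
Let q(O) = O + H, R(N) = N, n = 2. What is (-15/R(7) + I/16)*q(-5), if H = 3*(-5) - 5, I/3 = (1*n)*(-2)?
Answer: 2025/28 ≈ 72.321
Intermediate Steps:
I = -12 (I = 3*((1*2)*(-2)) = 3*(2*(-2)) = 3*(-4) = -12)
H = -20 (H = -15 - 5 = -20)
q(O) = -20 + O (q(O) = O - 20 = -20 + O)
(-15/R(7) + I/16)*q(-5) = (-15/7 - 12/16)*(-20 - 5) = (-15*1/7 - 12*1/16)*(-25) = (-15/7 - 3/4)*(-25) = -81/28*(-25) = 2025/28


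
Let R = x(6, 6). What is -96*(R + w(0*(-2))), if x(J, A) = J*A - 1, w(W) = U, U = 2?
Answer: -3552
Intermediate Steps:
w(W) = 2
x(J, A) = -1 + A*J (x(J, A) = A*J - 1 = -1 + A*J)
R = 35 (R = -1 + 6*6 = -1 + 36 = 35)
-96*(R + w(0*(-2))) = -96*(35 + 2) = -96*37 = -3552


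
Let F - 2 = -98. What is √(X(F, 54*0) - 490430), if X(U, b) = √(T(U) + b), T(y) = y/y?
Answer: I*√490429 ≈ 700.31*I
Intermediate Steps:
F = -96 (F = 2 - 98 = -96)
T(y) = 1
X(U, b) = √(1 + b)
√(X(F, 54*0) - 490430) = √(√(1 + 54*0) - 490430) = √(√(1 + 0) - 490430) = √(√1 - 490430) = √(1 - 490430) = √(-490429) = I*√490429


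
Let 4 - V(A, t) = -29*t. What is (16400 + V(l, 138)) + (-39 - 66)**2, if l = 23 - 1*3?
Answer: 31431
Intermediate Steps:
l = 20 (l = 23 - 3 = 20)
V(A, t) = 4 + 29*t (V(A, t) = 4 - (-29)*t = 4 + 29*t)
(16400 + V(l, 138)) + (-39 - 66)**2 = (16400 + (4 + 29*138)) + (-39 - 66)**2 = (16400 + (4 + 4002)) + (-105)**2 = (16400 + 4006) + 11025 = 20406 + 11025 = 31431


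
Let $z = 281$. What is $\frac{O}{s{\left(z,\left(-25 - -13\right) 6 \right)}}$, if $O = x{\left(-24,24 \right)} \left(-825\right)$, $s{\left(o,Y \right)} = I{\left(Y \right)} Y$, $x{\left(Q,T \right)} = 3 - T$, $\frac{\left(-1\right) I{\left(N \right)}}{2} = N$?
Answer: $- \frac{1925}{1152} \approx -1.671$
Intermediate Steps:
$I{\left(N \right)} = - 2 N$
$s{\left(o,Y \right)} = - 2 Y^{2}$ ($s{\left(o,Y \right)} = - 2 Y Y = - 2 Y^{2}$)
$O = 17325$ ($O = \left(3 - 24\right) \left(-825\right) = \left(-21\right) \left(-825\right) = 17325$)
$\frac{O}{s{\left(z,\left(-25 - -13\right) 6 \right)}} = \frac{17325}{\left(-2\right) \left(\left(-25 - -13\right) 6\right)^{2}} = \frac{17325}{\left(-2\right) \left(\left(-25 + 13\right) 6\right)^{2}} = \frac{17325}{\left(-2\right) \left(\left(-12\right) 6\right)^{2}} = \frac{17325}{\left(-2\right) \left(-72\right)^{2}} = \frac{17325}{\left(-2\right) 5184} = \frac{17325}{-10368} = 17325 \left(- \frac{1}{10368}\right) = - \frac{1925}{1152}$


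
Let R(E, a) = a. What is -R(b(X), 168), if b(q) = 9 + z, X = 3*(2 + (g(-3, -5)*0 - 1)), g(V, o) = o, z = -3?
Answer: -168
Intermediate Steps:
X = 3 (X = 3*(2 + (-5*0 - 1)) = 3*(2 + (0 - 1)) = 3*(2 - 1) = 3*1 = 3)
b(q) = 6 (b(q) = 9 - 3 = 6)
-R(b(X), 168) = -1*168 = -168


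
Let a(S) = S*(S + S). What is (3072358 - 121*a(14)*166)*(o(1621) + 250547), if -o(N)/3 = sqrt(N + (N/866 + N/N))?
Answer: -1202964840638 + 7202031*sqrt(1217832418)/433 ≈ -1.2024e+12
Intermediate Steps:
a(S) = 2*S**2 (a(S) = S*(2*S) = 2*S**2)
o(N) = -3*sqrt(1 + 867*N/866) (o(N) = -3*sqrt(N + (N/866 + N/N)) = -3*sqrt(N + (N*(1/866) + 1)) = -3*sqrt(N + (N/866 + 1)) = -3*sqrt(N + (1 + N/866)) = -3*sqrt(1 + 867*N/866))
(3072358 - 121*a(14)*166)*(o(1621) + 250547) = (3072358 - 242*14**2*166)*(-3*sqrt(749956 + 750822*1621)/866 + 250547) = (3072358 - 242*196*166)*(-3*sqrt(749956 + 1217082462)/866 + 250547) = (3072358 - 121*392*166)*(-3*sqrt(1217832418)/866 + 250547) = (3072358 - 47432*166)*(250547 - 3*sqrt(1217832418)/866) = (3072358 - 7873712)*(250547 - 3*sqrt(1217832418)/866) = -4801354*(250547 - 3*sqrt(1217832418)/866) = -1202964840638 + 7202031*sqrt(1217832418)/433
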